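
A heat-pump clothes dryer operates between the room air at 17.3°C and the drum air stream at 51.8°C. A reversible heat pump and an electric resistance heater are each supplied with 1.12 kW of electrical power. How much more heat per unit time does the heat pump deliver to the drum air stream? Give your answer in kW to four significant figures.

In absolute terms T_C = 290.45 K and T_H = 324.95 K, so ΔT = 34.50 K.
COP_Carnot = T_H/ΔT = 324.95/34.50 = 9.419.
The heat pump delivers Q̇_H = COP × Ẇ = 10.55 kW; the resistance heater delivers Ẇ = 1.120 kW.
Extra = (COP − 1)·Ẇ = 9.429 kW.

9.429 kW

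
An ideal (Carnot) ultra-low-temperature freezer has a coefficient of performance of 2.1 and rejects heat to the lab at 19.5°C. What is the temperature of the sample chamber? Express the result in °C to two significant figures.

-75 °C

For a Carnot refrigerator COP_R = T_C/(T_H − T_C), so T_C = COP·T_H/(1 + COP).
With T_H = 292.65 K, T_C = 2.1 × 292.65/3.100 = 198.25 K.
Converting, 198.25 K = -74.90°C.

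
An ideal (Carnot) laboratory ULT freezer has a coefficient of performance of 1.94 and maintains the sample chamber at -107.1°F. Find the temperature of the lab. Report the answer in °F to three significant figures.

COP_R = T_C/(T_H − T_C) gives T_H − T_C = T_C/COP.
With T_C = 195.87 K, T_H = 195.87 × (1 + 1/1.94) = 296.84 K.
Converting, 296.84 K = 74.64°F.

74.6 °F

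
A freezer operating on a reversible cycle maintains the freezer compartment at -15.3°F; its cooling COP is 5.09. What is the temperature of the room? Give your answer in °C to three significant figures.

COP_R = T_C/(T_H − T_C) gives T_H − T_C = T_C/COP.
With T_C = 246.87 K, T_H = 246.87 × (1 + 1/5.09) = 295.37 K.
Converting, 295.37 K = 22.22°C.

22.2 °C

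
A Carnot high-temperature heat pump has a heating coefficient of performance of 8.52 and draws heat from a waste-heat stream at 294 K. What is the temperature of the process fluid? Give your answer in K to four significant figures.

333.1 K

COP_HP = T_H/(T_H − T_C) rearranges to T_H = COP·T_C/(COP − 1).
With T_C = 294.00 K, T_H = 8.52 × 294.00/7.520 = 333.10 K.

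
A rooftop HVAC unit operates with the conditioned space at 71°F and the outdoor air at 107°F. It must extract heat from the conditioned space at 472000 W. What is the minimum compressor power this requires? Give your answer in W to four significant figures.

32020 W

In absolute terms T_C = 294.82 K and T_H = 314.82 K, so ΔT = 20.00 K.
COP_Carnot = T_C/ΔT = 294.82/20.00 = 14.74.
Ẇ_min = Q̇/COP_Carnot = 472000/14.74 = 32020 W.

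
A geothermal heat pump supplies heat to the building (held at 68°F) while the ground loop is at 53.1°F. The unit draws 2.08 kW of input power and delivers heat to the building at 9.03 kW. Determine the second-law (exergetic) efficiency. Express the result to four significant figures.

COP_actual = Q̇_H/Ẇ = 9.030/2.080 = 4.341.
In absolute terms T_C = 284.87 K and T_H = 293.15 K, so ΔT = 8.278 K.
COP_Carnot = T_H/ΔT = 293.15/8.278 = 35.41.
η_II = COP_actual/COP_Carnot = 4.341/35.41 = 0.1226.

0.1226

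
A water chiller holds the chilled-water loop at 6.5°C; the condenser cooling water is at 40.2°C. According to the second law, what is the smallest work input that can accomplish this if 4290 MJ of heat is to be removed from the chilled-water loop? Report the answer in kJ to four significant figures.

517000 kJ

In absolute terms T_C = 279.65 K and T_H = 313.35 K, so ΔT = 33.70 K.
The reversible limit is COP_R = T_C/ΔT = 8.298, so W_min = Q_C/COP = Q_C·ΔT/T_C.
W_min = 4290 × 33.70/279.65 = 517.0 MJ = 517000 kJ.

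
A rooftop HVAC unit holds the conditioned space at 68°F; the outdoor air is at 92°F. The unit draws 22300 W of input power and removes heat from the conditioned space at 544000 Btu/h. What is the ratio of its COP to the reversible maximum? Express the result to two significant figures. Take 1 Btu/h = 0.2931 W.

Converting, Q̇_C = 544000 Btu/h = 159400 W, so COP_actual = Q̇_C/Ẇ = 159400/22300 = 7.150.
In absolute terms T_C = 293.15 K and T_H = 306.48 K, so ΔT = 13.33 K.
COP_Carnot = T_C/ΔT = 293.15/13.33 = 21.99.
η_II = COP_actual/COP_Carnot = 7.150/21.99 = 0.3252.

0.33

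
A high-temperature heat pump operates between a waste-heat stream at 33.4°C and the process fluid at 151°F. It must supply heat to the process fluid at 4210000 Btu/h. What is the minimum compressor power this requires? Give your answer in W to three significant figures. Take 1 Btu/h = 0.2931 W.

In absolute terms T_C = 306.55 K and T_H = 339.26 K, so ΔT = 32.71 K.
COP_Carnot = T_H/ΔT = 339.26/32.71 = 10.37.
Ẇ_min = Q̇/COP_Carnot = 4210000/10.37 = 405900 Btu/h = 119000 W.

119000 W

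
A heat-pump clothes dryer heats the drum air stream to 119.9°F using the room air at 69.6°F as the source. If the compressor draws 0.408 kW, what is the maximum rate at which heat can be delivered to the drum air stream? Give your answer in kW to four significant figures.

In absolute terms T_C = 294.04 K and T_H = 321.98 K, so ΔT = 27.94 K.
COP_Carnot = T_H/ΔT = 321.98/27.94 = 11.52.
Q̇_max = COP_Carnot × Ẇ = 11.52 × 0.4080 kW = 4.701 kW.

4.701 kW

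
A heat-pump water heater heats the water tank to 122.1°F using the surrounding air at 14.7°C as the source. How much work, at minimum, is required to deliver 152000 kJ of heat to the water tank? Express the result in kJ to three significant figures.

In absolute terms T_C = 287.85 K and T_H = 323.21 K, so ΔT = 35.36 K.
The reversible limit is COP_HP = T_H/ΔT = 9.142, so W_min = Q_H/COP = Q_H·ΔT/T_H.
W_min = 152000 × 35.36/323.21 = 16630 kJ.

16600 kJ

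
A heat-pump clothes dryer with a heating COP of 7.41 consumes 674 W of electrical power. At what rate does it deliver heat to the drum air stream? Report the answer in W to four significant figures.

Q̇_H = COP_HP × Ẇ = 7.41 × 674.0 = 4994 W.

4994 W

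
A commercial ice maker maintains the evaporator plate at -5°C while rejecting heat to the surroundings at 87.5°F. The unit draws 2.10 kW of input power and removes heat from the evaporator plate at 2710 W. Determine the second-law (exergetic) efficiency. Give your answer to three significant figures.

Converting, Q̇_C = 2710 W = 2.710 kW, so COP_actual = Q̇_C/Ẇ = 2.710/2.100 = 1.290.
In absolute terms T_C = 268.15 K and T_H = 303.98 K, so ΔT = 35.83 K.
COP_Carnot = T_C/ΔT = 268.15/35.83 = 7.483.
η_II = COP_actual/COP_Carnot = 1.290/7.483 = 0.1724.

0.172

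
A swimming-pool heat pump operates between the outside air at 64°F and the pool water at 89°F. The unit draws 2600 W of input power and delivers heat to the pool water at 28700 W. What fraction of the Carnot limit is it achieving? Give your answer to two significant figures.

COP_actual = Q̇_H/Ẇ = 28700/2600 = 11.04.
In absolute terms T_C = 290.93 K and T_H = 304.82 K, so ΔT = 13.89 K.
COP_Carnot = T_H/ΔT = 304.82/13.89 = 21.95.
η_II = COP_actual/COP_Carnot = 11.04/21.95 = 0.5030.

0.50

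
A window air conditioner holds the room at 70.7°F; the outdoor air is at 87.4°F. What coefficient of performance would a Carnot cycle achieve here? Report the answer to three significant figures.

In absolute terms T_C = 294.65 K and T_H = 303.93 K, so ΔT = 9.278 K.
For a reversible cycle, COP_Carnot = T_C/ΔT = 294.65/9.278 = 31.76.

31.8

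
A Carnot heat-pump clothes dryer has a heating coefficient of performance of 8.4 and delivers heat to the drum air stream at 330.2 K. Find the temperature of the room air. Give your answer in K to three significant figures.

291 K

COP_HP = T_H/(T_H − T_C) gives T_H − T_C = T_H/COP.
With T_H = 330.20 K, T_C = 330.20 × (1 − 1/8.4) = 290.89 K.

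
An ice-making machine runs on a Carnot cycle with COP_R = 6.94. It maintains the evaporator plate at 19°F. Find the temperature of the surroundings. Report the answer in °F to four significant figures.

87.97 °F

COP_R = T_C/(T_H − T_C) gives T_H − T_C = T_C/COP.
With T_C = 265.93 K, T_H = 265.93 × (1 + 1/6.94) = 304.25 K.
Converting, 304.25 K = 87.97°F.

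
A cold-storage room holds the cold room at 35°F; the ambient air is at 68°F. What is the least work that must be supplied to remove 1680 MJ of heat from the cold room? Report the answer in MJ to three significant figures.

112 MJ

In absolute terms T_C = 274.82 K and T_H = 293.15 K, so ΔT = 18.33 K.
The reversible limit is COP_R = T_C/ΔT = 14.99, so W_min = Q_C/COP = Q_C·ΔT/T_C.
W_min = 1680 × 18.33/274.82 = 112.1 MJ.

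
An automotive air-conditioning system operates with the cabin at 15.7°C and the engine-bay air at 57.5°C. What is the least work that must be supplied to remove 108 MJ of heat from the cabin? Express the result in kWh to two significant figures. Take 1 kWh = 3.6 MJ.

In absolute terms T_C = 288.85 K and T_H = 330.65 K, so ΔT = 41.80 K.
The reversible limit is COP_R = T_C/ΔT = 6.910, so W_min = Q_C/COP = Q_C·ΔT/T_C.
W_min = 108.0 × 41.80/288.85 = 15.63 MJ = 4.341 kWh.

4.3 kWh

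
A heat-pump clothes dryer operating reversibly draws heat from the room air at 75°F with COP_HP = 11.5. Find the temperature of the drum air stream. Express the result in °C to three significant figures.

COP_HP = T_H/(T_H − T_C) rearranges to T_H = COP·T_C/(COP − 1).
With T_C = 297.04 K, T_H = 11.5 × 297.04/10.50 = 325.33 K.
Converting, 325.33 K = 52.18°C.

52.2 °C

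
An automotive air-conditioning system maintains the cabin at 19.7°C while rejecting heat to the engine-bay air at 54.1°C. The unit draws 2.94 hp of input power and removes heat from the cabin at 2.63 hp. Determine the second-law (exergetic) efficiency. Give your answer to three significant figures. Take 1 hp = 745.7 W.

COP_actual = Q̇_C/Ẇ = 2.630/2.940 = 0.8946.
In absolute terms T_C = 292.85 K and T_H = 327.25 K, so ΔT = 34.40 K.
COP_Carnot = T_C/ΔT = 292.85/34.40 = 8.513.
η_II = COP_actual/COP_Carnot = 0.8946/8.513 = 0.1051.

0.105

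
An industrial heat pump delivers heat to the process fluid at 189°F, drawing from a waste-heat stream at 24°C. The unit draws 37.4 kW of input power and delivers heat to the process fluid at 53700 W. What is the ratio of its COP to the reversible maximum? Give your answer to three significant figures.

0.252

Converting, Q̇_H = 53700 W = 53.70 kW, so COP_actual = Q̇_H/Ẇ = 53.70/37.40 = 1.436.
In absolute terms T_C = 297.15 K and T_H = 360.37 K, so ΔT = 63.22 K.
COP_Carnot = T_H/ΔT = 360.37/63.22 = 5.700.
η_II = COP_actual/COP_Carnot = 1.436/5.700 = 0.2519.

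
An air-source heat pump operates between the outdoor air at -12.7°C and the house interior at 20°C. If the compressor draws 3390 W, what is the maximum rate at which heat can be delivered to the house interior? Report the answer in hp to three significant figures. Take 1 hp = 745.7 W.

40.8 hp

In absolute terms T_C = 260.45 K and T_H = 293.15 K, so ΔT = 32.70 K.
COP_Carnot = T_H/ΔT = 293.15/32.70 = 8.965.
Q̇_max = COP_Carnot × Ẇ = 8.965 × 3390 W = 30390 W = 40.75 hp.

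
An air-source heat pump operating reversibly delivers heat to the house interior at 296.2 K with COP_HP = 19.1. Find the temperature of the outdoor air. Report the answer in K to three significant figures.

COP_HP = T_H/(T_H − T_C) gives T_H − T_C = T_H/COP.
With T_H = 296.20 K, T_C = 296.20 × (1 − 1/19.1) = 280.69 K.

281 K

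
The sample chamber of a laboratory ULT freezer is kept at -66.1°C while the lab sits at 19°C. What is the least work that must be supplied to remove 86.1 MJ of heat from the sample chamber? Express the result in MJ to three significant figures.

35.4 MJ

In absolute terms T_C = 207.05 K and T_H = 292.15 K, so ΔT = 85.10 K.
The reversible limit is COP_R = T_C/ΔT = 2.433, so W_min = Q_C/COP = Q_C·ΔT/T_C.
W_min = 86.10 × 85.10/207.05 = 35.39 MJ.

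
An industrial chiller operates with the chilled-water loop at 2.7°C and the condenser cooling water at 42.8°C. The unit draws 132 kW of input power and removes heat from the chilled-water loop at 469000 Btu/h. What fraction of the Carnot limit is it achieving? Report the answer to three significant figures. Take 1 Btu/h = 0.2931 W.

0.151

Converting, Q̇_C = 469000 Btu/h = 137.5 kW, so COP_actual = Q̇_C/Ẇ = 137.5/132.0 = 1.041.
In absolute terms T_C = 275.85 K and T_H = 315.95 K, so ΔT = 40.10 K.
COP_Carnot = T_C/ΔT = 275.85/40.10 = 6.879.
η_II = COP_actual/COP_Carnot = 1.041/6.879 = 0.1514.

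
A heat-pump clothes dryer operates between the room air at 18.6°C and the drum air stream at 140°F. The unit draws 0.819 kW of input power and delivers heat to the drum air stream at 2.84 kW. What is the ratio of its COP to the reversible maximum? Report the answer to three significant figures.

0.431

COP_actual = Q̇_H/Ẇ = 2.840/0.8190 = 3.468.
In absolute terms T_C = 291.75 K and T_H = 333.15 K, so ΔT = 41.40 K.
COP_Carnot = T_H/ΔT = 333.15/41.40 = 8.047.
η_II = COP_actual/COP_Carnot = 3.468/8.047 = 0.4309.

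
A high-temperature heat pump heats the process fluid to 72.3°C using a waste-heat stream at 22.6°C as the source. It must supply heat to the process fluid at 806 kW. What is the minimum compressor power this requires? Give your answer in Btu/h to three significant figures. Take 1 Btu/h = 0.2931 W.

396000 Btu/h

In absolute terms T_C = 295.75 K and T_H = 345.45 K, so ΔT = 49.70 K.
COP_Carnot = T_H/ΔT = 345.45/49.70 = 6.951.
Ẇ_min = Q̇/COP_Carnot = 806.0/6.951 = 116.0 kW = 395600 Btu/h.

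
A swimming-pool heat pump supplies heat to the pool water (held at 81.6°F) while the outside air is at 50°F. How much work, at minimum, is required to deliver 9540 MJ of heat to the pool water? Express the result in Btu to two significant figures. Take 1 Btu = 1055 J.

In absolute terms T_C = 283.15 K and T_H = 300.71 K, so ΔT = 17.56 K.
The reversible limit is COP_HP = T_H/ΔT = 17.13, so W_min = Q_H/COP = Q_H·ΔT/T_H.
W_min = 9540 × 17.56/300.71 = 557.0 MJ = 527900 Btu.

530000 Btu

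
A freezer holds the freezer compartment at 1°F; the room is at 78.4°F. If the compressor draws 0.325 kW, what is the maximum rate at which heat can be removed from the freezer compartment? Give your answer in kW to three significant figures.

1.93 kW

In absolute terms T_C = 255.93 K and T_H = 298.93 K, so ΔT = 43.00 K.
COP_Carnot = T_C/ΔT = 255.93/43.00 = 5.952.
Q̇_max = COP_Carnot × Ẇ = 5.952 × 0.3250 kW = 1.934 kW.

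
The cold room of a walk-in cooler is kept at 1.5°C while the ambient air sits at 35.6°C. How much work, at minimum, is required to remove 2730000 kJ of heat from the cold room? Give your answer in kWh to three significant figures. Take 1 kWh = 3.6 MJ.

94.2 kWh

In absolute terms T_C = 274.65 K and T_H = 308.75 K, so ΔT = 34.10 K.
The reversible limit is COP_R = T_C/ΔT = 8.054, so W_min = Q_C/COP = Q_C·ΔT/T_C.
W_min = 2730000 × 34.10/274.65 = 339000 kJ = 94.15 kWh.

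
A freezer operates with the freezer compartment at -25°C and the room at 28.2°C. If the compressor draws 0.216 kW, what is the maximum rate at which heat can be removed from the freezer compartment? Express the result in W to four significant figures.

1008 W

In absolute terms T_C = 248.15 K and T_H = 301.35 K, so ΔT = 53.20 K.
COP_Carnot = T_C/ΔT = 248.15/53.20 = 4.664.
Q̇_max = COP_Carnot × Ẇ = 4.664 × 0.2160 kW = 1.008 kW = 1008 W.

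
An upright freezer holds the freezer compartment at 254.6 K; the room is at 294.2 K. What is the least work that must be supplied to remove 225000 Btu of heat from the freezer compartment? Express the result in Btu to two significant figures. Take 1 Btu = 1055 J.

35000 Btu

The reservoir spacing is ΔT = 294.2 − 254.6 = 39.60 K.
The reversible limit is COP_R = T_C/ΔT = 6.429, so W_min = Q_C/COP = Q_C·ΔT/T_C.
W_min = 225000 × 39.60/254.60 = 35000 Btu.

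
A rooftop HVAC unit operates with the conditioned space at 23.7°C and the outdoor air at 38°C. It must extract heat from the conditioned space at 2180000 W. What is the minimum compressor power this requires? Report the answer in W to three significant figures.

105000 W

In absolute terms T_C = 296.85 K and T_H = 311.15 K, so ΔT = 14.30 K.
COP_Carnot = T_C/ΔT = 296.85/14.30 = 20.76.
Ẇ_min = Q̇/COP_Carnot = 2180000/20.76 = 105000 W.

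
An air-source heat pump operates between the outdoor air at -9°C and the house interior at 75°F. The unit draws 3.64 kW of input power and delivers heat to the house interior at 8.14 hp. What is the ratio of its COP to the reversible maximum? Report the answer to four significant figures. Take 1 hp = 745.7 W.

Converting, Q̇_H = 8.140 hp = 6.070 kW, so COP_actual = Q̇_H/Ẇ = 6.070/3.640 = 1.668.
In absolute terms T_C = 264.15 K and T_H = 297.04 K, so ΔT = 32.89 K.
COP_Carnot = T_H/ΔT = 297.04/32.89 = 9.032.
η_II = COP_actual/COP_Carnot = 1.668/9.032 = 0.1846.

0.1846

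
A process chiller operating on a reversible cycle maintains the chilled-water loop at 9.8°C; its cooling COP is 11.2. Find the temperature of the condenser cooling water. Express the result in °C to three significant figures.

35.1 °C

COP_R = T_C/(T_H − T_C) gives T_H − T_C = T_C/COP.
With T_C = 282.95 K, T_H = 282.95 × (1 + 1/11.2) = 308.21 K.
Converting, 308.21 K = 35.06°C.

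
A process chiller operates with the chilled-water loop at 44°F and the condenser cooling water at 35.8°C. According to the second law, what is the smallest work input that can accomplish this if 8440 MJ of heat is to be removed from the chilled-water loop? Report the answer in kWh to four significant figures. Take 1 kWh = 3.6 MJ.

244.1 kWh

In absolute terms T_C = 279.82 K and T_H = 308.95 K, so ΔT = 29.13 K.
The reversible limit is COP_R = T_C/ΔT = 9.605, so W_min = Q_C/COP = Q_C·ΔT/T_C.
W_min = 8440 × 29.13/279.82 = 878.7 MJ = 244.1 kWh.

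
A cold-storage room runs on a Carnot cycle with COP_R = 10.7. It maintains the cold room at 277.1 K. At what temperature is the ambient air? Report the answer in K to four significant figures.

COP_R = T_C/(T_H − T_C) gives T_H − T_C = T_C/COP.
With T_C = 277.10 K, T_H = 277.10 × (1 + 1/10.7) = 303.00 K.

303.0 K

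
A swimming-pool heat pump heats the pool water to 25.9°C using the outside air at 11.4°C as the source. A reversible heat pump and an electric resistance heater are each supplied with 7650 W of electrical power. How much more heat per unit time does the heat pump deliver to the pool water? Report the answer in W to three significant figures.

In absolute terms T_C = 284.55 K and T_H = 299.05 K, so ΔT = 14.50 K.
COP_Carnot = T_H/ΔT = 299.05/14.50 = 20.62.
The heat pump delivers Q̇_H = COP × Ẇ = 157800 W; the resistance heater delivers Ẇ = 7650 W.
Extra = (COP − 1)·Ẇ = 150100 W.

150000 W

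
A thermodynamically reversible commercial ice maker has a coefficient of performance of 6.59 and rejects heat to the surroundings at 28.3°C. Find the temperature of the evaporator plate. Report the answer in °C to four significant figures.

-11.42 °C

For a Carnot refrigerator COP_R = T_C/(T_H − T_C), so T_C = COP·T_H/(1 + COP).
With T_H = 301.45 K, T_C = 6.59 × 301.45/7.590 = 261.73 K.
Converting, 261.73 K = -11.42°C.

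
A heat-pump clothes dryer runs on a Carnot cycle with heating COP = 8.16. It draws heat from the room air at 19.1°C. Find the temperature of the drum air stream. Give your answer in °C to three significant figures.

COP_HP = T_H/(T_H − T_C) rearranges to T_H = COP·T_C/(COP − 1).
With T_C = 292.25 K, T_H = 8.16 × 292.25/7.160 = 333.07 K.
Converting, 333.07 K = 59.92°C.

59.9 °C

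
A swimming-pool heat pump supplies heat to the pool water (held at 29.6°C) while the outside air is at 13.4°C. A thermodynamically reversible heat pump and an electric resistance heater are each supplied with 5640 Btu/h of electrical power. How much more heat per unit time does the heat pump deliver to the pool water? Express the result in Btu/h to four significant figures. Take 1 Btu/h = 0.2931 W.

99760 Btu/h

In absolute terms T_C = 286.55 K and T_H = 302.75 K, so ΔT = 16.20 K.
COP_Carnot = T_H/ΔT = 302.75/16.20 = 18.69.
The heat pump delivers Q̇_H = COP × Ẇ = 105400 Btu/h; the resistance heater delivers Ẇ = 5640 Btu/h.
Extra = (COP − 1)·Ẇ = 99760 Btu/h.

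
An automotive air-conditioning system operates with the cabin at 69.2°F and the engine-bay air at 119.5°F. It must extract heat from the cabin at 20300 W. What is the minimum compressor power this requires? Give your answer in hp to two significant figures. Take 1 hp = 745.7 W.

2.6 hp

In absolute terms T_C = 293.82 K and T_H = 321.76 K, so ΔT = 27.94 K.
COP_Carnot = T_C/ΔT = 293.82/27.94 = 10.51.
Ẇ_min = Q̇/COP_Carnot = 20300/10.51 = 1931 W = 2.589 hp.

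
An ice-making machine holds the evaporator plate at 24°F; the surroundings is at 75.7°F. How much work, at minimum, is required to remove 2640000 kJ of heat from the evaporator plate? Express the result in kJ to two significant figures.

In absolute terms T_C = 268.71 K and T_H = 297.43 K, so ΔT = 28.72 K.
The reversible limit is COP_R = T_C/ΔT = 9.355, so W_min = Q_C/COP = Q_C·ΔT/T_C.
W_min = 2640000 × 28.72/268.71 = 282200 kJ.

280000 kJ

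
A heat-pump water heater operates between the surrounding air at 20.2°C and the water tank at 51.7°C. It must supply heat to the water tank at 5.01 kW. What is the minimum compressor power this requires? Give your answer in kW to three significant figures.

0.486 kW

In absolute terms T_C = 293.35 K and T_H = 324.85 K, so ΔT = 31.50 K.
COP_Carnot = T_H/ΔT = 324.85/31.50 = 10.31.
Ẇ_min = Q̇/COP_Carnot = 5.010/10.31 = 0.4858 kW.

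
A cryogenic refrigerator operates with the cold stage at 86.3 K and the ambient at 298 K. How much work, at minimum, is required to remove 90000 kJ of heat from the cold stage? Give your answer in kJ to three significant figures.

221000 kJ

The reservoir spacing is ΔT = 298 − 86.3 = 211.7 K.
The reversible limit is COP_R = T_C/ΔT = 0.4077, so W_min = Q_C/COP = Q_C·ΔT/T_C.
W_min = 90000 × 211.7/86.30 = 220800 kJ.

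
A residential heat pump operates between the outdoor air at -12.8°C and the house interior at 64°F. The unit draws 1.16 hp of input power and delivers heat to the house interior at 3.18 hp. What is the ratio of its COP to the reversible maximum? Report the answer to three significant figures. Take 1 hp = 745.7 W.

0.288

COP_actual = Q̇_H/Ẇ = 3.180/1.160 = 2.741.
In absolute terms T_C = 260.35 K and T_H = 290.93 K, so ΔT = 30.58 K.
COP_Carnot = T_H/ΔT = 290.93/30.58 = 9.514.
η_II = COP_actual/COP_Carnot = 2.741/9.514 = 0.2881.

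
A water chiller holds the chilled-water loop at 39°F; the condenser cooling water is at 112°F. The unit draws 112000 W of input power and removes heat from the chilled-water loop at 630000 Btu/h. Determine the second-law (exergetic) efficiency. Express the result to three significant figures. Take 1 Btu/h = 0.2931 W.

Converting, Q̇_C = 630000 Btu/h = 184700 W, so COP_actual = Q̇_C/Ẇ = 184700/112000 = 1.649.
In absolute terms T_C = 277.04 K and T_H = 317.59 K, so ΔT = 40.56 K.
COP_Carnot = T_C/ΔT = 277.04/40.56 = 6.831.
η_II = COP_actual/COP_Carnot = 1.649/6.831 = 0.2414.

0.241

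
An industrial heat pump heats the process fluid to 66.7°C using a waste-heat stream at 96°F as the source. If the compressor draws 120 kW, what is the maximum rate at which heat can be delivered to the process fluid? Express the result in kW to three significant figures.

1310 kW

In absolute terms T_C = 308.71 K and T_H = 339.85 K, so ΔT = 31.14 K.
COP_Carnot = T_H/ΔT = 339.85/31.14 = 10.91.
Q̇_max = COP_Carnot × Ẇ = 10.91 × 120.0 kW = 1309 kW.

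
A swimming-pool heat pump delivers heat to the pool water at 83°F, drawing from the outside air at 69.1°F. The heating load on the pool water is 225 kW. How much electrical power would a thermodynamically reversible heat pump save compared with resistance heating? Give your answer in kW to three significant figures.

219 kW

In absolute terms T_C = 293.76 K and T_H = 301.48 K, so ΔT = 7.722 K.
COP_Carnot = T_H/ΔT = 301.48/7.722 = 39.04.
Resistance heating needs Ẇ_res = Q̇_H = 225.0 kW; the reversible heat pump needs only Ẇ_hp = Q̇_H/COP = 5.763 kW.
Saving = 225.0 − 5.763 = 219.2 kW.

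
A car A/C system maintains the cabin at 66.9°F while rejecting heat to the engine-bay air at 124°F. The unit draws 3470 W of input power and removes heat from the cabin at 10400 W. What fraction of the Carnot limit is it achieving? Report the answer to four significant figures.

COP_actual = Q̇_C/Ẇ = 10400/3470 = 2.997.
In absolute terms T_C = 292.54 K and T_H = 324.26 K, so ΔT = 31.72 K.
COP_Carnot = T_C/ΔT = 292.54/31.72 = 9.222.
η_II = COP_actual/COP_Carnot = 2.997/9.222 = 0.3250.

0.3250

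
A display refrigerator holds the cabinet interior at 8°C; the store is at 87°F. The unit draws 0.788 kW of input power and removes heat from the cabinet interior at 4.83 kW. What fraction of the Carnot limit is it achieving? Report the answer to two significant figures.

COP_actual = Q̇_C/Ẇ = 4.830/0.7880 = 6.129.
In absolute terms T_C = 281.15 K and T_H = 303.71 K, so ΔT = 22.56 K.
COP_Carnot = T_C/ΔT = 281.15/22.56 = 12.46.
η_II = COP_actual/COP_Carnot = 6.129/12.46 = 0.4917.

0.49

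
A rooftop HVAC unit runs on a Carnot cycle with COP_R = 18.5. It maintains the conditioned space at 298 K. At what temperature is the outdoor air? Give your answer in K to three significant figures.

314 K

COP_R = T_C/(T_H − T_C) gives T_H − T_C = T_C/COP.
With T_C = 298.00 K, T_H = 298.00 × (1 + 1/18.5) = 314.11 K.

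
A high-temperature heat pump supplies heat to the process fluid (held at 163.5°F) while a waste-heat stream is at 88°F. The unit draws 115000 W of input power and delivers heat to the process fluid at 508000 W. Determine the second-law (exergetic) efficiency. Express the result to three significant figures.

COP_actual = Q̇_H/Ẇ = 508000/115000 = 4.417.
In absolute terms T_C = 304.26 K and T_H = 346.21 K, so ΔT = 41.94 K.
COP_Carnot = T_H/ΔT = 346.21/41.94 = 8.254.
η_II = COP_actual/COP_Carnot = 4.417/8.254 = 0.5352.

0.535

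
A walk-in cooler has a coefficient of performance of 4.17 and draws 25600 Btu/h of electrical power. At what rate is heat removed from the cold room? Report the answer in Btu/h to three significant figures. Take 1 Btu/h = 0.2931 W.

107000 Btu/h

Q̇_C = COP × Ẇ = 4.17 × 25600 = 106800 Btu/h.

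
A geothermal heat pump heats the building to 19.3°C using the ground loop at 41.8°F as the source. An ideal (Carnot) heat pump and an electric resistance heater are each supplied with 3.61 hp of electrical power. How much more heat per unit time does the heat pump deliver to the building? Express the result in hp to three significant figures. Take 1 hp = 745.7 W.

72.6 hp

In absolute terms T_C = 278.59 K and T_H = 292.45 K, so ΔT = 13.86 K.
COP_Carnot = T_H/ΔT = 292.45/13.86 = 21.11.
The heat pump delivers Q̇_H = COP × Ẇ = 76.20 hp; the resistance heater delivers Ẇ = 3.610 hp.
Extra = (COP − 1)·Ẇ = 72.59 hp.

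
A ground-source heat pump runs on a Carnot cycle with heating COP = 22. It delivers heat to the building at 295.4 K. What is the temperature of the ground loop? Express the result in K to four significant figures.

COP_HP = T_H/(T_H − T_C) gives T_H − T_C = T_H/COP.
With T_H = 295.40 K, T_C = 295.40 × (1 − 1/22) = 281.97 K.

282.0 K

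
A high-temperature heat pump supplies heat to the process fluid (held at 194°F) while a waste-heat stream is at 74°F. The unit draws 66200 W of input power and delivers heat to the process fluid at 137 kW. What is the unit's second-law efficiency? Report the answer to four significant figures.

0.3799

Converting, Q̇_H = 137.0 kW = 137000 W, so COP_actual = Q̇_H/Ẇ = 137000/66200 = 2.069.
In absolute terms T_C = 296.48 K and T_H = 363.15 K, so ΔT = 66.67 K.
COP_Carnot = T_H/ΔT = 363.15/66.67 = 5.447.
η_II = COP_actual/COP_Carnot = 2.069/5.447 = 0.3799.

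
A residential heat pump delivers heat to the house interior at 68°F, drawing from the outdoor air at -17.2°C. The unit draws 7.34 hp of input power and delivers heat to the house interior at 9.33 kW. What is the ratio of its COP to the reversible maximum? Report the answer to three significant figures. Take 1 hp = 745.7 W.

Converting, Q̇_H = 9.330 kW = 12.51 hp, so COP_actual = Q̇_H/Ẇ = 12.51/7.340 = 1.705.
In absolute terms T_C = 255.95 K and T_H = 293.15 K, so ΔT = 37.20 K.
COP_Carnot = T_H/ΔT = 293.15/37.20 = 7.880.
η_II = COP_actual/COP_Carnot = 1.705/7.880 = 0.2163.

0.216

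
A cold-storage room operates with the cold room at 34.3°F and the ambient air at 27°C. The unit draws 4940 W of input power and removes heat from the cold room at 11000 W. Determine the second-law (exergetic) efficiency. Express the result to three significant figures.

COP_actual = Q̇_C/Ẇ = 11000/4940 = 2.227.
In absolute terms T_C = 274.43 K and T_H = 300.15 K, so ΔT = 25.72 K.
COP_Carnot = T_C/ΔT = 274.43/25.72 = 10.67.
η_II = COP_actual/COP_Carnot = 2.227/10.67 = 0.2087.

0.209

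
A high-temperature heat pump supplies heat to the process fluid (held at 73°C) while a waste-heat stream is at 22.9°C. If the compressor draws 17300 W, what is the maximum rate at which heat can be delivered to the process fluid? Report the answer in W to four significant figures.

In absolute terms T_C = 296.05 K and T_H = 346.15 K, so ΔT = 50.10 K.
COP_Carnot = T_H/ΔT = 346.15/50.10 = 6.909.
Q̇_max = COP_Carnot × Ẇ = 6.909 × 17300 W = 119500 W.

119500 W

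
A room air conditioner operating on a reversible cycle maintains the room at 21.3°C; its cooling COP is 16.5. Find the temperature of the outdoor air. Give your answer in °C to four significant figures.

39.15 °C

COP_R = T_C/(T_H − T_C) gives T_H − T_C = T_C/COP.
With T_C = 294.45 K, T_H = 294.45 × (1 + 1/16.5) = 312.30 K.
Converting, 312.30 K = 39.15°C.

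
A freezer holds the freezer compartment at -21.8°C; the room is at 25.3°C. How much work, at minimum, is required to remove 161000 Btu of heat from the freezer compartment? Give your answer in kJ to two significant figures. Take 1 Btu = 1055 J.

32000 kJ

In absolute terms T_C = 251.35 K and T_H = 298.45 K, so ΔT = 47.10 K.
The reversible limit is COP_R = T_C/ΔT = 5.337, so W_min = Q_C/COP = Q_C·ΔT/T_C.
W_min = 161000 × 47.10/251.35 = 30170 Btu = 31830 kJ.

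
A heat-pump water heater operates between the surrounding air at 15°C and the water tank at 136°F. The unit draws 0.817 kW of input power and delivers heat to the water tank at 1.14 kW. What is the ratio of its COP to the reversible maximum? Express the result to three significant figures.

0.180

COP_actual = Q̇_H/Ẇ = 1.140/0.8170 = 1.395.
In absolute terms T_C = 288.15 K and T_H = 330.93 K, so ΔT = 42.78 K.
COP_Carnot = T_H/ΔT = 330.93/42.78 = 7.736.
η_II = COP_actual/COP_Carnot = 1.395/7.736 = 0.1804.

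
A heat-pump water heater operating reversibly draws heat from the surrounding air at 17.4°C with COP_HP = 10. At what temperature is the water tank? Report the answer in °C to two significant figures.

COP_HP = T_H/(T_H − T_C) rearranges to T_H = COP·T_C/(COP − 1).
With T_C = 290.55 K, T_H = 10 × 290.55/9.000 = 322.83 K.
Converting, 322.83 K = 49.68°C.

50 °C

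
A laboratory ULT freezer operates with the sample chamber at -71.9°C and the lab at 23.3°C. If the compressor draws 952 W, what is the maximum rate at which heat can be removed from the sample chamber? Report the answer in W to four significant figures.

2013 W

In absolute terms T_C = 201.25 K and T_H = 296.45 K, so ΔT = 95.20 K.
COP_Carnot = T_C/ΔT = 201.25/95.20 = 2.114.
Q̇_max = COP_Carnot × Ẇ = 2.114 × 952.0 W = 2013 W.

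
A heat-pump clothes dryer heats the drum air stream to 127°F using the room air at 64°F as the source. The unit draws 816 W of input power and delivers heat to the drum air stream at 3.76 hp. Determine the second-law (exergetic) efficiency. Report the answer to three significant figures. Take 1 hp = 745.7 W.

Converting, Q̇_H = 3.760 hp = 2804 W, so COP_actual = Q̇_H/Ẇ = 2804/816.0 = 3.436.
In absolute terms T_C = 290.93 K and T_H = 325.93 K, so ΔT = 35.00 K.
COP_Carnot = T_H/ΔT = 325.93/35.00 = 9.312.
η_II = COP_actual/COP_Carnot = 3.436/9.312 = 0.3690.

0.369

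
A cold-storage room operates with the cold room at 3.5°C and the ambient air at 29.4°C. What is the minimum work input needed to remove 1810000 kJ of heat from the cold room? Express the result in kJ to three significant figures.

169000 kJ

In absolute terms T_C = 276.65 K and T_H = 302.55 K, so ΔT = 25.90 K.
The reversible limit is COP_R = T_C/ΔT = 10.68, so W_min = Q_C/COP = Q_C·ΔT/T_C.
W_min = 1810000 × 25.90/276.65 = 169500 kJ.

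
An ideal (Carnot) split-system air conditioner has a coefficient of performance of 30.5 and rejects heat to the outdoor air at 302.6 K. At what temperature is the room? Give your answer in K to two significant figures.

290 K

For a Carnot refrigerator COP_R = T_C/(T_H − T_C), so T_C = COP·T_H/(1 + COP).
With T_H = 302.60 K, T_C = 30.5 × 302.60/31.50 = 292.99 K.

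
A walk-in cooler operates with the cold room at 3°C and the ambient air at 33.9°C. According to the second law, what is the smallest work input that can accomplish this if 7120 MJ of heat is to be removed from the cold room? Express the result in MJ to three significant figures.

797 MJ

In absolute terms T_C = 276.15 K and T_H = 307.05 K, so ΔT = 30.90 K.
The reversible limit is COP_R = T_C/ΔT = 8.937, so W_min = Q_C/COP = Q_C·ΔT/T_C.
W_min = 7120 × 30.90/276.15 = 796.7 MJ.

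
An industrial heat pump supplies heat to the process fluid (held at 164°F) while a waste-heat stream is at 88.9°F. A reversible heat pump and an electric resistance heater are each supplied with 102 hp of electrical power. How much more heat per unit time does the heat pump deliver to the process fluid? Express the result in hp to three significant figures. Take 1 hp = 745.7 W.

745 hp

In absolute terms T_C = 304.76 K and T_H = 346.48 K, so ΔT = 41.72 K.
COP_Carnot = T_H/ΔT = 346.48/41.72 = 8.305.
The heat pump delivers Q̇_H = COP × Ẇ = 847.1 hp; the resistance heater delivers Ẇ = 102.0 hp.
Extra = (COP − 1)·Ẇ = 745.1 hp.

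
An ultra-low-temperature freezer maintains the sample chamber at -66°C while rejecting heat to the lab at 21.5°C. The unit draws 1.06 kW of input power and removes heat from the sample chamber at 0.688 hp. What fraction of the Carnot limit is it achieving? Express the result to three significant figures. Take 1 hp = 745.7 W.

0.204

Converting, Q̇_C = 0.6880 hp = 0.5130 kW, so COP_actual = Q̇_C/Ẇ = 0.5130/1.060 = 0.4840.
In absolute terms T_C = 207.15 K and T_H = 294.65 K, so ΔT = 87.50 K.
COP_Carnot = T_C/ΔT = 207.15/87.50 = 2.367.
η_II = COP_actual/COP_Carnot = 0.4840/2.367 = 0.2044.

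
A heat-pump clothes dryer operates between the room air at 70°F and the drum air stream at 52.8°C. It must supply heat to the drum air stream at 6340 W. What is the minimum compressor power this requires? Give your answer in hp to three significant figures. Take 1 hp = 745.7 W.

0.827 hp

In absolute terms T_C = 294.26 K and T_H = 325.95 K, so ΔT = 31.69 K.
COP_Carnot = T_H/ΔT = 325.95/31.69 = 10.29.
Ẇ_min = Q̇/COP_Carnot = 6340/10.29 = 616.4 W = 0.8266 hp.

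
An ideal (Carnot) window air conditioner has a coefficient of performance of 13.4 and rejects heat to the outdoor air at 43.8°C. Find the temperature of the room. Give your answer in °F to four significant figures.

71.22 °F

For a Carnot refrigerator COP_R = T_C/(T_H − T_C), so T_C = COP·T_H/(1 + COP).
With T_H = 316.95 K, T_C = 13.4 × 316.95/14.40 = 294.94 K.
Converting, 294.94 K = 71.22°F.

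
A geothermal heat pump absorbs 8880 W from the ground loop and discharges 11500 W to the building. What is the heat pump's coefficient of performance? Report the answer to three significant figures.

4.39

The first law gives Q̇_H = Q̇_C + Ẇ, so the three rates are Q̇_C = 8880, Q̇_H = 11500, Ẇ = 2620 W.
COP_HP = Q̇_H/Ẇ = 11500/2620 = 4.389.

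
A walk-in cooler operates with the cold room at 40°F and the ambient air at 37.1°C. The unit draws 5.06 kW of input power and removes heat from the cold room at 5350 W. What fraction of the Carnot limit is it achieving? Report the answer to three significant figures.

0.124

Converting, Q̇_C = 5350 W = 5.350 kW, so COP_actual = Q̇_C/Ẇ = 5.350/5.060 = 1.057.
In absolute terms T_C = 277.59 K and T_H = 310.25 K, so ΔT = 32.66 K.
COP_Carnot = T_C/ΔT = 277.59/32.66 = 8.501.
η_II = COP_actual/COP_Carnot = 1.057/8.501 = 0.1244.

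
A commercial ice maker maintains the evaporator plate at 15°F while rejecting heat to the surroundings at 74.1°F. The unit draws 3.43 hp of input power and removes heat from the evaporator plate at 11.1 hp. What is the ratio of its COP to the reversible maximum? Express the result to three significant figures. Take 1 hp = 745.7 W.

COP_actual = Q̇_C/Ẇ = 11.10/3.430 = 3.236.
In absolute terms T_C = 263.71 K and T_H = 296.54 K, so ΔT = 32.83 K.
COP_Carnot = T_C/ΔT = 263.71/32.83 = 8.032.
η_II = COP_actual/COP_Carnot = 3.236/8.032 = 0.4029.

0.403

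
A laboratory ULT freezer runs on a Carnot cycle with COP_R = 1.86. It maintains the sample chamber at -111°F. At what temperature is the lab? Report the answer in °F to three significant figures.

COP_R = T_C/(T_H − T_C) gives T_H − T_C = T_C/COP.
With T_C = 193.71 K, T_H = 193.71 × (1 + 1/1.86) = 297.85 K.
Converting, 297.85 K = 76.46°F.

76.5 °F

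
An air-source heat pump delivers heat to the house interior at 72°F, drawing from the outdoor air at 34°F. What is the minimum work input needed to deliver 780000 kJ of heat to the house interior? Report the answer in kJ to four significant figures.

In absolute terms T_C = 274.26 K and T_H = 295.37 K, so ΔT = 21.11 K.
The reversible limit is COP_HP = T_H/ΔT = 13.99, so W_min = Q_H/COP = Q_H·ΔT/T_H.
W_min = 780000 × 21.11/295.37 = 55750 kJ.

55750 kJ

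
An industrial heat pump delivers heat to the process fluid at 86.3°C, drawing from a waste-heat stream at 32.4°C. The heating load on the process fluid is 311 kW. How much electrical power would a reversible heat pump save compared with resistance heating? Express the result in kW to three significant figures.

In absolute terms T_C = 305.55 K and T_H = 359.45 K, so ΔT = 53.90 K.
COP_Carnot = T_H/ΔT = 359.45/53.90 = 6.669.
Resistance heating needs Ẇ_res = Q̇_H = 311.0 kW; the reversible heat pump needs only Ẇ_hp = Q̇_H/COP = 46.63 kW.
Saving = 311.0 − 46.63 = 264.4 kW.

264 kW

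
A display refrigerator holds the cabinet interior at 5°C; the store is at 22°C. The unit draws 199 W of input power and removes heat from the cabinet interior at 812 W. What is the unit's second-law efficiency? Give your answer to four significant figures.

0.2494

COP_actual = Q̇_C/Ẇ = 812.0/199.0 = 4.080.
In absolute terms T_C = 278.15 K and T_H = 295.15 K, so ΔT = 17.00 K.
COP_Carnot = T_C/ΔT = 278.15/17.00 = 16.36.
η_II = COP_actual/COP_Carnot = 4.080/16.36 = 0.2494.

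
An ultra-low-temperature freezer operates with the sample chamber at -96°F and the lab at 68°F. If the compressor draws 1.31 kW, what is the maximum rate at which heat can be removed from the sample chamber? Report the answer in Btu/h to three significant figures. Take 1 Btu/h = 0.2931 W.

In absolute terms T_C = 202.04 K and T_H = 293.15 K, so ΔT = 91.11 K.
COP_Carnot = T_C/ΔT = 202.04/91.11 = 2.218.
Q̇_max = COP_Carnot × Ẇ = 2.218 × 1.310 kW = 2.905 kW = 9911 Btu/h.

9910 Btu/h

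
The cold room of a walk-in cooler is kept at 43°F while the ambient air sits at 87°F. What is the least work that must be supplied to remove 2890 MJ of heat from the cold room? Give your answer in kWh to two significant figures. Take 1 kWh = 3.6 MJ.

70 kWh

In absolute terms T_C = 279.26 K and T_H = 303.71 K, so ΔT = 24.44 K.
The reversible limit is COP_R = T_C/ΔT = 11.42, so W_min = Q_C/COP = Q_C·ΔT/T_C.
W_min = 2890 × 24.44/279.26 = 253.0 MJ = 70.27 kWh.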